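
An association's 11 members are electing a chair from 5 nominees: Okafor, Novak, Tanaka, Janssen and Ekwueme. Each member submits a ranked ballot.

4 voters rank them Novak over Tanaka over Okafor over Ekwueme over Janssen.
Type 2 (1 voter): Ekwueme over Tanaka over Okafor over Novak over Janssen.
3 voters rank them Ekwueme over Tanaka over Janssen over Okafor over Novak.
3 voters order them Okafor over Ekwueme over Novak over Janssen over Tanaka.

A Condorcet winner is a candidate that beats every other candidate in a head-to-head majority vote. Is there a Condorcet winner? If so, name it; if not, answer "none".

Check each pair by majority over 11 ballots:
Okafor vs Novak: 1+3+3 = 7 for Okafor, 4 for Novak — Okafor by 7–4.
Okafor vs Tanaka: Okafor is ranked higher on 3 ballots, Tanaka on 8. Tanaka wins 8–3.
Okafor vs Janssen: Okafor preferred on 4+1+3 = 8 ballots; Okafor wins 8–3.
Okafor vs Ekwueme: Okafor is ranked higher on 4+3 = 7 ballots, Ekwueme on 4. Okafor wins 7–4.
Novak vs Tanaka: 7 to 4, Novak.
Novak vs Janssen: Novak is ranked higher on 4+1+3 = 8 ballots, Janssen on 3. Novak wins 8–3.
Novak vs Ekwueme: 4 to 7, Ekwueme.
Tanaka vs Janssen: Tanaka is ranked higher on 4+1+3 = 8 ballots, Janssen on 3. Tanaka wins 8–3.
Tanaka vs Ekwueme: 4 to 7, Ekwueme.
Janssen vs Ekwueme: Janssen preferred on 0 ballots; Ekwueme wins 11–0.
Each candidate drops at least one matchup (Okafor loses to Tanaka; Novak loses to Okafor; Tanaka loses to Novak; Janssen loses to Okafor; Ekwueme loses to Okafor); the cycle Okafor beats Novak beats Tanaka beats Okafor rules out a Condorcet winner.

none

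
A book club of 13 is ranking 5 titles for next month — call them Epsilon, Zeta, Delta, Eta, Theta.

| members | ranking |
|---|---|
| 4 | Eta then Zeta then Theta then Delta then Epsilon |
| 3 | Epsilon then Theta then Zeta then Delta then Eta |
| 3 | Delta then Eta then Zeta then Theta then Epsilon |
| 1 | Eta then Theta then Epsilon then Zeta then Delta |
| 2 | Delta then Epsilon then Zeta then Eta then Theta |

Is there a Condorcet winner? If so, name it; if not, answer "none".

none

Head-to-head results (13 members):
Epsilon vs Zeta: 6 to 7, Zeta.
Epsilon vs Delta: Epsilon is ranked higher on 3+1 = 4 ballots, Delta on 9. Delta wins 9–4.
Epsilon vs Eta: 3+2 = 5 for Epsilon, 8 for Eta — Eta by 8–5.
Epsilon vs Theta: 3+2 = 5 for Epsilon, 8 for Theta — Theta by 8–5.
Zeta vs Delta: 8 to 5, Zeta.
Zeta vs Eta: 5 to 8, Eta.
Zeta vs Theta: Zeta is ranked higher on 4+3+2 = 9 ballots, Theta on 4. Zeta wins 9–4.
Delta vs Eta: Delta preferred on 3+3+2 = 8 ballots; Delta wins 8–5.
Delta vs Theta: Delta preferred on 3+2 = 5 ballots; Theta wins 8–5.
Eta vs Theta: Eta preferred on 4+3+1+2 = 10 ballots; Eta wins 10–3.
Each book drops at least one matchup (Epsilon loses to Zeta; Zeta loses to Eta; Delta loses to Zeta; Eta loses to Delta; Theta loses to Zeta); the cycle Zeta beats Delta beats Eta beats Zeta rules out a Condorcet winner.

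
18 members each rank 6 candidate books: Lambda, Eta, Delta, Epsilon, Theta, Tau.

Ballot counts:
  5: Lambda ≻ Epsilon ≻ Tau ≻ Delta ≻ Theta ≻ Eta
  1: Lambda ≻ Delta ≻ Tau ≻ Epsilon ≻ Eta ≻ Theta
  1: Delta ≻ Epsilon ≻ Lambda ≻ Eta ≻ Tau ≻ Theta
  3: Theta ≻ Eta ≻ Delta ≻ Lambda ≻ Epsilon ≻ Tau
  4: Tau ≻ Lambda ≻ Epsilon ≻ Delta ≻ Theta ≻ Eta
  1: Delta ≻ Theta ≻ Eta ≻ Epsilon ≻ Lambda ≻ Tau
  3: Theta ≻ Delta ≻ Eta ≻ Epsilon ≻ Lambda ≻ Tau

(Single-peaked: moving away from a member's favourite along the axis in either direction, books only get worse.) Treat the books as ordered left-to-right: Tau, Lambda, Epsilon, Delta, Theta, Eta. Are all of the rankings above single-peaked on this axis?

Axis positions: Tau=1, Lambda=2, Epsilon=3, Delta=4, Theta=5, Eta=6.
Type 1 (peak Lambda at position 2): ranking walks positions 2-3-1-4-5-6, expanding outward from the peak — single-peaked.
Type 2: ranking walks positions 2-4-1-3-6-5; Delta is ranked above Epsilon even though Epsilon lies between Delta and the peak Lambda on the axis — preferences dip and rise again. Not single-peaked.
Type 3: ranking walks positions 4-3-2-6-1-5; Eta is ranked above Theta even though Theta lies between Eta and the peak Delta on the axis — preferences dip and rise again. Not single-peaked.
Type 4: ranking walks positions 5-6-4-2-3-1; Lambda is ranked above Epsilon even though Epsilon lies between Lambda and the peak Theta on the axis — preferences dip and rise again. Not single-peaked.
Type 5 (peak Tau at position 1): ranking walks positions 1-2-3-4-5-6, expanding outward from the peak — single-peaked.
Type 6 (peak Delta at position 4): ranking walks positions 4-5-6-3-2-1, expanding outward from the peak — single-peaked.
Type 7 (peak Theta at position 5): ranking walks positions 5-4-6-3-2-1, expanding outward from the peak — single-peaked.
Type 2 violates single-peakedness, so the profile is not single-peaked on this axis.

no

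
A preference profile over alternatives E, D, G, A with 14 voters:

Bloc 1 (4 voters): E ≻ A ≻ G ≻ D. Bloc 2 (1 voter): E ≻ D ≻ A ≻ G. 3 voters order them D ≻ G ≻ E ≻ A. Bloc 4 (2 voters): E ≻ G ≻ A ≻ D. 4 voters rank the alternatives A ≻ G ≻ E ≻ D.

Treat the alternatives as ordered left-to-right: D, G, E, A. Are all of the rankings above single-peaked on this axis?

no

Axis positions: D=1, G=2, E=3, A=4.
Bloc 1 (peak E at position 3): ranking walks positions 3-4-2-1, expanding outward from the peak — single-peaked.
Bloc 2: ranking walks positions 3-1-4-2; D is ranked above G even though G lies between D and the peak E on the axis — preferences dip and rise again. Not single-peaked.
Bloc 3 (peak D at position 1): ranking walks positions 1-2-3-4, expanding outward from the peak — single-peaked.
Bloc 4 (peak E at position 3): ranking walks positions 3-2-4-1, expanding outward from the peak — single-peaked.
Bloc 5: ranking walks positions 4-2-3-1; G is ranked above E even though E lies between G and the peak A on the axis — preferences dip and rise again. Not single-peaked.
Bloc 2 violates single-peakedness, so the profile is not single-peaked on this axis.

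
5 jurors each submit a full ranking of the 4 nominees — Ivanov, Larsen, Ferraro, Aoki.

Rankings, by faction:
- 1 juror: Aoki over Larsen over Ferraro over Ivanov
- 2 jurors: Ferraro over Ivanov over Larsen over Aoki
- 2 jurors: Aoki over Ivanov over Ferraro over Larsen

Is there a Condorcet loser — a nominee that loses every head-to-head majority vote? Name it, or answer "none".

Larsen

Pairwise majorities:
Ivanov–Larsen: Ivanov 4–1.
Ivanov vs Ferraro: Ivanov preferred on 2 ballots; Ferraro wins 3–2.
Ivanov–Aoki: Aoki 3–2.
Larsen vs Ferraro: 1 for Larsen, 4 for Ferraro — Ferraro by 4–1.
Larsen–Aoki: Aoki 3–2.
Ferraro–Aoki: Aoki 3–2.
Larsen is beaten in every head-to-head and is the Condorcet loser.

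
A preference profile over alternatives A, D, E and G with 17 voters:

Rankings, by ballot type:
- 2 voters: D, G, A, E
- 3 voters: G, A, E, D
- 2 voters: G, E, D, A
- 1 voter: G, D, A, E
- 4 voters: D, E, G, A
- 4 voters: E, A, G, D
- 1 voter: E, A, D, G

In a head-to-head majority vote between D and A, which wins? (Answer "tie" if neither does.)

Ballots ranking D above A: 2 + 2 + 1 + 4 = 9.
Ballots ranking A above D: 17 − 9 = 8.
D wins the head-to-head 9–8.

D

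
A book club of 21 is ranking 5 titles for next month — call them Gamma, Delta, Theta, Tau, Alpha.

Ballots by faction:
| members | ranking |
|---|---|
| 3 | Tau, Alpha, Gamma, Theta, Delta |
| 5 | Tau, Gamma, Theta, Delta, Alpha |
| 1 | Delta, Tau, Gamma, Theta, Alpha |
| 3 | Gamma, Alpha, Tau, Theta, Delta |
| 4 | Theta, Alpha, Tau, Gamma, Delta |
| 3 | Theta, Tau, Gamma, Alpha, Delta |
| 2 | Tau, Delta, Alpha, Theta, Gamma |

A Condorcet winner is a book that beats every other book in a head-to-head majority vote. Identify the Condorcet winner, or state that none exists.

Tau

Pairwise majorities:
Gamma vs Delta: Gamma, 18–3.
Gamma–Theta: Gamma 12–9.
Gamma vs Tau: Tau, 18–3.
Gamma–Alpha: Gamma 12–9.
Delta vs Theta: Theta wins 18–3.
Delta–Tau: Tau 20–1.
Delta vs Alpha: Alpha, 13–8.
Theta vs Tau: Tau wins 14–7.
Theta–Alpha: Theta 13–8.
Tau vs Alpha: Tau wins 14–7.
Tau wins every pairwise contest, so Tau is the Condorcet winner.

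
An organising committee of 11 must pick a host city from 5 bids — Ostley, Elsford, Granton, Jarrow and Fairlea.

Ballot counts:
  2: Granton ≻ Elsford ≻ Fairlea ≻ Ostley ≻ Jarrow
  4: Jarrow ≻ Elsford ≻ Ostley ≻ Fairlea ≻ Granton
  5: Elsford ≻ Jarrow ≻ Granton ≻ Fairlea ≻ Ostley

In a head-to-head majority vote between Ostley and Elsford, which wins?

Elsford

No ballot ranks Ostley above Elsford: 0.
Ballots ranking Elsford above Ostley: 11 − 0 = 11.
Elsford wins the head-to-head 11–0.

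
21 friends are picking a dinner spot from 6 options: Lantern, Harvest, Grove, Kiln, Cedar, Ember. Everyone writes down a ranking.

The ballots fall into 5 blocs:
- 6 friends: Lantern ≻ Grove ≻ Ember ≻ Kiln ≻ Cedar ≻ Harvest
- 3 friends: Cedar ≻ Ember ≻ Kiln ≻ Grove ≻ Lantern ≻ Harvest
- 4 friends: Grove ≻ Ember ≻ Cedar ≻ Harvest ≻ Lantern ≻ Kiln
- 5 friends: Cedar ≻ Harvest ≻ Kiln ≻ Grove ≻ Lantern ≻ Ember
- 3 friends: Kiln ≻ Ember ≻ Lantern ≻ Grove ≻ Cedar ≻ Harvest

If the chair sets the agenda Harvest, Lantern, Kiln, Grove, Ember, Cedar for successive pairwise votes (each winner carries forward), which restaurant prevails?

Ember

Round 1: Harvest vs Lantern — 9–12, Lantern advances.
Round 2: Lantern vs Kiln — 10–11, Kiln advances.
Round 3: Kiln vs Grove — 11–10, Kiln advances.
Round 4: Kiln vs Ember — 8–13, Ember advances.
Round 5: Ember vs Cedar — 13–8, Ember advances.
Ember survives the agenda.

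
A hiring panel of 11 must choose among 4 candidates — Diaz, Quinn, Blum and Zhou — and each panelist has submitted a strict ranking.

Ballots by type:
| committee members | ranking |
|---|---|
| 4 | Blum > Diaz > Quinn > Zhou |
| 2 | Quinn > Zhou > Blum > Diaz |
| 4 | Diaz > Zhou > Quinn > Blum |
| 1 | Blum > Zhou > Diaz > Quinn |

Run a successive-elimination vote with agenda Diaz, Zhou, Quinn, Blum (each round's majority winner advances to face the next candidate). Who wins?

Round 1: Diaz vs Zhou — 8–3, Diaz advances.
Round 2: Diaz vs Quinn — 9–2, Diaz advances.
Round 3: Diaz vs Blum — 4–7, Blum advances.
Blum survives the agenda.

Blum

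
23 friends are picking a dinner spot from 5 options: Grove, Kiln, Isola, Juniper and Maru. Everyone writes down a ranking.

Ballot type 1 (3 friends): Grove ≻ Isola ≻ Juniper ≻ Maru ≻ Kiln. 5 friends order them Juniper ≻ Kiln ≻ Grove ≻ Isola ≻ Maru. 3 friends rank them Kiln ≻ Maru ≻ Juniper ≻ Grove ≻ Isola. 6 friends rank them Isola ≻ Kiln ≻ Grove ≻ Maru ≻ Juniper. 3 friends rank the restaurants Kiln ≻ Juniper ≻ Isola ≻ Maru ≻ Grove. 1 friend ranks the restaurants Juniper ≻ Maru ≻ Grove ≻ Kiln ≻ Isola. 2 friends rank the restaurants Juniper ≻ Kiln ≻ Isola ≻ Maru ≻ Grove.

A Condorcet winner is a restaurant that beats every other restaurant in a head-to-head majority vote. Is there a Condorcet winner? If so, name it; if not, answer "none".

Head-to-head results (23 friends):
Grove vs Kiln: Grove preferred on 3+1 = 4 ballots; Kiln wins 19–4.
Grove–Isola: Grove 12–11.
Grove vs Juniper: Juniper wins 14–9.
Grove vs Maru: Grove preferred on 3+5+6 = 14 ballots; Grove wins 14–9.
Kiln vs Isola: Kiln is ranked higher on 5+3+3+1+2 = 14 ballots, Isola on 9. Kiln wins 14–9.
Kiln vs Juniper: Kiln is ranked higher on 3+6+3 = 12 ballots, Juniper on 11. Kiln wins 12–11.
Kiln vs Maru: Kiln preferred on 5+3+6+3+2 = 19 ballots; Kiln wins 19–4.
Isola vs Juniper: 3+6 = 9 for Isola, 14 for Juniper — Juniper by 14–9.
Isola vs Maru: Isola preferred on 3+5+6+3+2 = 19 ballots; Isola wins 19–4.
Juniper vs Maru: Juniper is ranked higher on 3+5+3+1+2 = 14 ballots, Maru on 9. Juniper wins 14–9.
Kiln defeats every rival head-to-head and is the Condorcet winner.

Kiln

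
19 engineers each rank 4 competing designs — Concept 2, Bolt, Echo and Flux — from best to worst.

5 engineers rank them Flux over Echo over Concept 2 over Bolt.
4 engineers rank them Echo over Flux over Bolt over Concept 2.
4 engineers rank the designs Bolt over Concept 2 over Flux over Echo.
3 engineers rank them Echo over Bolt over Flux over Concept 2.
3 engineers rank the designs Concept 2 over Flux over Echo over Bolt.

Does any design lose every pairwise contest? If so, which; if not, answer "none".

Head-to-head results (19 engineers):
Concept 2 vs Bolt: Bolt, 11–8.
Concept 2 vs Echo: Echo wins 12–7.
Concept 2 vs Flux: Flux, 12–7.
Bolt–Echo: Echo 15–4.
Bolt–Flux: Flux 12–7.
Echo vs Flux: Flux, 12–7.
Only Concept 2 has no wins; Concept 2 is the Condorcet loser.

Concept 2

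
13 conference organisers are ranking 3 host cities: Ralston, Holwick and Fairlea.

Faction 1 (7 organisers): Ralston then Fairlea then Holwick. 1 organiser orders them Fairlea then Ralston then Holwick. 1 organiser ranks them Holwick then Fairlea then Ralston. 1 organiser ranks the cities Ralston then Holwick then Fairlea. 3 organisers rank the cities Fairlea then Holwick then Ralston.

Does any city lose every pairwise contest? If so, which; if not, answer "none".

Pairwise majorities:
Ralston vs Holwick: 7+1+1 = 9 for Ralston, 4 for Holwick — Ralston by 9–4.
Ralston vs Fairlea: 7+1 = 8 for Ralston, 5 for Fairlea — Ralston by 8–5.
Holwick vs Fairlea: Fairlea wins 11–2.
Holwick loses to every other city — it is the Condorcet loser.

Holwick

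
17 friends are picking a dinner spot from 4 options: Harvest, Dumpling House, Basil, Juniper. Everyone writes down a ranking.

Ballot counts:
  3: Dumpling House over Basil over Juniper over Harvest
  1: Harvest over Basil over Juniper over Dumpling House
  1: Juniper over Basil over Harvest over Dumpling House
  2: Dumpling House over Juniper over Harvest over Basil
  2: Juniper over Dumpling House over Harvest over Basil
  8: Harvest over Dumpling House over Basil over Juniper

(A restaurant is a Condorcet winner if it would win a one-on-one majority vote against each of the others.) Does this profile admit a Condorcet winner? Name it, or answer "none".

Pairwise majorities:
Harvest–Dumpling House: Harvest 10–7.
Harvest vs Basil: Harvest wins 13–4.
Harvest–Juniper: Harvest 9–8.
Dumpling House vs Basil: Dumpling House, 15–2.
Dumpling House–Juniper: Dumpling House 13–4.
Basil vs Juniper: Basil, 12–5.
Only Harvest has no losses; Harvest is the Condorcet winner.

Harvest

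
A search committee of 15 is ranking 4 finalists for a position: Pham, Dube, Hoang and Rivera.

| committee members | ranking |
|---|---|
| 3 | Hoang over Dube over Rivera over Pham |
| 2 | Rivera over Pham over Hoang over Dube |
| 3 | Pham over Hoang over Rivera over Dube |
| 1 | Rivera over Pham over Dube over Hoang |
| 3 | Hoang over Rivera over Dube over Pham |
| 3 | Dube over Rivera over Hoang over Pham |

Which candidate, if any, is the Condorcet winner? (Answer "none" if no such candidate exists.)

Hoang

Head-to-head results (15 committee members):
Pham vs Dube: Dube wins 9–6.
Pham vs Hoang: Hoang wins 9–6.
Pham–Rivera: Rivera 12–3.
Dube vs Hoang: Hoang wins 11–4.
Dube vs Rivera: Rivera wins 9–6.
Hoang vs Rivera: Hoang, 9–6.
Hoang beats each of Pham, Dube, Rivera — Hoang is the Condorcet winner.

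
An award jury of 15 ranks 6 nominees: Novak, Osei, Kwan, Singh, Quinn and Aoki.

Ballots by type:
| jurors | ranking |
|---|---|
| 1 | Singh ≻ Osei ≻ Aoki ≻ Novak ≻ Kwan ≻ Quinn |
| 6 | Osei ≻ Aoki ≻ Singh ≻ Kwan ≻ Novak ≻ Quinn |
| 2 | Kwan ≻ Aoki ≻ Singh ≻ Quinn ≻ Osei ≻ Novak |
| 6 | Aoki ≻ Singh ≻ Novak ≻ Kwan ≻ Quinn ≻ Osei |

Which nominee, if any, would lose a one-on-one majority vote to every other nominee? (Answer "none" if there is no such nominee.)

Head-to-head results (15 jurors):
Novak vs Osei: Osei, 9–6.
Novak vs Kwan: 1+6 = 7 for Novak, 8 for Kwan — Kwan by 8–7.
Novak vs Singh: 0 to 15, Singh.
Novak vs Quinn: Novak, 13–2.
Novak vs Aoki: 0 to 15, Aoki.
Osei vs Kwan: Kwan, 8–7.
Osei vs Singh: 6 for Osei, 9 for Singh — Singh by 9–6.
Osei vs Quinn: Osei preferred on 1+6 = 7 ballots; Quinn wins 8–7.
Osei–Aoki: Aoki 8–7.
Kwan vs Singh: Singh wins 13–2.
Kwan vs Quinn: Kwan preferred on 1+6+2+6 = 15 ballots; Kwan wins 15–0.
Kwan vs Aoki: 2 to 13, Aoki.
Singh vs Quinn: Singh, 15–0.
Singh vs Aoki: 1 to 14, Aoki.
Quinn vs Aoki: Aoki wins 15–0.
Every nominee wins at least one matchup (Novak beats Quinn; Osei beats Novak; Kwan beats Novak; Singh beats Novak; Quinn beats Osei; Aoki beats Novak), so there is no Condorcet loser.

none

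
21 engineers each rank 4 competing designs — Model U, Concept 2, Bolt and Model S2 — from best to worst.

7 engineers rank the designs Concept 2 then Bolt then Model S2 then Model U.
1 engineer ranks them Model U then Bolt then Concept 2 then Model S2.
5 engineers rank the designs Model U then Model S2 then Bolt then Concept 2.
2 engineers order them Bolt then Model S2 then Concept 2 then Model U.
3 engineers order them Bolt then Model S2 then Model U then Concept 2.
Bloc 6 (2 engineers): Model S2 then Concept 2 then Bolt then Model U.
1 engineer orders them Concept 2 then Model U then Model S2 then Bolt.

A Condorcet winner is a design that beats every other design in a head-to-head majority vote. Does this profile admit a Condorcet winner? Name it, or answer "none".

Head-to-head results (21 engineers):
Model U vs Concept 2: Model U preferred on 1+5+3 = 9 ballots; Concept 2 wins 12–9.
Model U vs Bolt: Model U preferred on 1+5+1 = 7 ballots; Bolt wins 14–7.
Model U vs Model S2: Model U is ranked higher on 1+5+1 = 7 ballots, Model S2 on 14. Model S2 wins 14–7.
Concept 2 vs Bolt: 7+2+1 = 10 for Concept 2, 11 for Bolt — Bolt by 11–10.
Concept 2 vs Model S2: 7+1+1 = 9 for Concept 2, 12 for Model S2 — Model S2 by 12–9.
Bolt vs Model S2: 7+1+2+3 = 13 for Bolt, 8 for Model S2 — Bolt by 13–8.
Bolt wins every pairwise contest, so Bolt is the Condorcet winner.

Bolt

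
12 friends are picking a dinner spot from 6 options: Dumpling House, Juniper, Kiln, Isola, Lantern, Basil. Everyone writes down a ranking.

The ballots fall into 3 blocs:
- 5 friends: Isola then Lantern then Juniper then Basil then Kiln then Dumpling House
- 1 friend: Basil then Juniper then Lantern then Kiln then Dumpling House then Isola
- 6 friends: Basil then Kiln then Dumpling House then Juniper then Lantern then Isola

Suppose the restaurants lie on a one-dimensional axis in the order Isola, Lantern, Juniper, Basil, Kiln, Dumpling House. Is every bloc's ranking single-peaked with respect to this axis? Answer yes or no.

Axis positions: Isola=1, Lantern=2, Juniper=3, Basil=4, Kiln=5, Dumpling House=6.
Bloc 1 (peak Isola at position 1): ranking walks positions 1-2-3-4-5-6, expanding outward from the peak — single-peaked.
Bloc 2 (peak Basil at position 4): ranking walks positions 4-3-2-5-6-1, expanding outward from the peak — single-peaked.
Bloc 3 (peak Basil at position 4): ranking walks positions 4-5-6-3-2-1, expanding outward from the peak — single-peaked.
Every ranking is single-peaked on this axis.

yes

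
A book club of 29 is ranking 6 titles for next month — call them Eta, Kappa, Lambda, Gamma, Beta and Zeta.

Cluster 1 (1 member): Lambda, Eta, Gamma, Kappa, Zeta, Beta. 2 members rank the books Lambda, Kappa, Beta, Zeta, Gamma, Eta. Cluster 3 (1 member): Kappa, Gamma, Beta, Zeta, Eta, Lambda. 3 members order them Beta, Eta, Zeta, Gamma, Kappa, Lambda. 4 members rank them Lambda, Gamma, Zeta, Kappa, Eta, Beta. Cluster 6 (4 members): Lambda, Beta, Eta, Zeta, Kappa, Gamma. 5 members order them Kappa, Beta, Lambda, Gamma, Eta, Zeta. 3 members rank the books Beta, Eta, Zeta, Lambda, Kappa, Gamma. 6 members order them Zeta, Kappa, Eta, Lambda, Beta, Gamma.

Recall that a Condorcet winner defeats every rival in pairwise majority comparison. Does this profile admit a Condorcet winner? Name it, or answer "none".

none

Pairwise majorities:
Eta–Kappa: Kappa 18–11.
Eta vs Lambda: 13 to 16, Lambda.
Eta vs Gamma: 17 to 12, Eta.
Eta vs Beta: 11 to 18, Beta.
Eta vs Zeta: 16 to 13, Eta.
Kappa vs Lambda: Kappa, 15–14.
Kappa vs Gamma: Kappa wins 21–8.
Kappa vs Beta: Kappa wins 19–10.
Kappa vs Zeta: 1+2+1+5 = 9 for Kappa, 20 for Zeta — Zeta by 20–9.
Lambda vs Gamma: 25 to 4, Lambda.
Lambda vs Beta: 1+2+4+4+6 = 17 for Lambda, 12 for Beta — Lambda by 17–12.
Lambda–Zeta: Lambda 16–13.
Gamma vs Beta: Gamma preferred on 1+1+4 = 6 ballots; Beta wins 23–6.
Gamma vs Zeta: Zeta wins 18–11.
Beta vs Zeta: Beta, 18–11.
Every book loses at least once (Eta loses to Kappa; Kappa loses to Zeta; Lambda loses to Kappa; Gamma loses to Eta; Beta loses to Kappa; Zeta loses to Eta). The majority relation contains the cycle Eta beats Zeta beats Kappa beats Eta, so there is no Condorcet winner.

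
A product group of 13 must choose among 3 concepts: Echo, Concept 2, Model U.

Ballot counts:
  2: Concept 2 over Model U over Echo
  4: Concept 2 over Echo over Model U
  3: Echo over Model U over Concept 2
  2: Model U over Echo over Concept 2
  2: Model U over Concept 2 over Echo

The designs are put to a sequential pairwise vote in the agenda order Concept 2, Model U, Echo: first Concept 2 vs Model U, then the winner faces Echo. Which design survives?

Round 1: Concept 2 vs Model U — 6–7, Model U advances.
Round 2: Model U vs Echo — 6–7, Echo advances.
The agenda winner is Echo.

Echo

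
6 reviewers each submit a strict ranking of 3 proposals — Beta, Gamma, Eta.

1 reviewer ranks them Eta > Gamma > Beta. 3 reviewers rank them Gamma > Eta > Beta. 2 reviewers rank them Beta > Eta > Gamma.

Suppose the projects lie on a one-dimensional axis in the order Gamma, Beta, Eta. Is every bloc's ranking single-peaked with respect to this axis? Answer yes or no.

Axis positions: Gamma=1, Beta=2, Eta=3.
Bloc 1: ranking walks positions 3-1-2; Gamma is ranked above Beta even though Beta lies between Gamma and the peak Eta on the axis — preferences dip and rise again. Not single-peaked.
Bloc 2: ranking walks positions 1-3-2; Eta is ranked above Beta even though Beta lies between Eta and the peak Gamma on the axis — preferences dip and rise again. Not single-peaked.
Bloc 3 (peak Beta at position 2): ranking walks positions 2-3-1, expanding outward from the peak — single-peaked.
Bloc 1 violates single-peakedness, so the profile is not single-peaked on this axis.

no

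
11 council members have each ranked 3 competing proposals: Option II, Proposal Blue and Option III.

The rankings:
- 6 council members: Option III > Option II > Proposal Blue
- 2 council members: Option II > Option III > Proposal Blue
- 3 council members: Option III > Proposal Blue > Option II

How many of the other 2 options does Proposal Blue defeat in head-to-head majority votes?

Proposal Blue against each rival (11 council members):
Proposal Blue vs Option II: Proposal Blue preferred on 3 ballots; Option II wins 8–3.
Proposal Blue vs Option III: 0 for Proposal Blue, 11 for Option III — Option III by 11–0.
Proposal Blue beats no one; loses to Option II, Option III — 0 pairwise wins.

0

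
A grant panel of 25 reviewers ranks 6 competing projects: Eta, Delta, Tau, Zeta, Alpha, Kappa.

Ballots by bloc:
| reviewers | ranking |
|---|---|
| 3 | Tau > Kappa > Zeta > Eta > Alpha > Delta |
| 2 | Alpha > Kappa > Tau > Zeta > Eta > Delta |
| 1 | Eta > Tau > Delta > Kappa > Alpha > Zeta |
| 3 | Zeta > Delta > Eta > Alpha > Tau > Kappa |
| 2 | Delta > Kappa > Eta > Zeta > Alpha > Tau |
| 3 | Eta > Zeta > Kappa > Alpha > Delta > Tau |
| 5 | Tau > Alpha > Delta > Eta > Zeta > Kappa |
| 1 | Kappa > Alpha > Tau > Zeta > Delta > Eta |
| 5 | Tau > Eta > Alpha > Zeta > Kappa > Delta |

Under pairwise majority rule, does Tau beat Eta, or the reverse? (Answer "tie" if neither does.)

Tau

Ballots ranking Tau above Eta: 3 + 2 + 5 + 1 + 5 = 16.
Ballots ranking Eta above Tau: 25 − 16 = 9.
Tau wins the head-to-head 16–9.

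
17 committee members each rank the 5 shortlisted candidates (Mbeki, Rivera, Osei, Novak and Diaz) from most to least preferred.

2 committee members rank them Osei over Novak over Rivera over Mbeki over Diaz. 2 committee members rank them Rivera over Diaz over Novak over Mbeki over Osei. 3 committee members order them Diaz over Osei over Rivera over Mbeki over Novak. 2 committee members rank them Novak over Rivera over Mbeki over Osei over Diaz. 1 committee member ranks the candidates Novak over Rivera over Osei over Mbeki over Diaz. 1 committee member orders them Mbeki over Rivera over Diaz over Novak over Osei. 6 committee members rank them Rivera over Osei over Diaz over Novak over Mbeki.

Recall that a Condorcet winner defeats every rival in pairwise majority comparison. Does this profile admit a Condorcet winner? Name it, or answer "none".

Pairwise majorities:
Mbeki vs Rivera: Rivera, 16–1.
Mbeki–Osei: Osei 12–5.
Mbeki–Novak: Novak 13–4.
Mbeki vs Diaz: Diaz, 11–6.
Rivera–Osei: Rivera 12–5.
Rivera–Novak: Rivera 12–5.
Rivera–Diaz: Rivera 14–3.
Osei vs Novak: Osei, 11–6.
Osei vs Diaz: Osei wins 11–6.
Novak vs Diaz: Diaz wins 12–5.
Rivera defeats every rival head-to-head and is the Condorcet winner.

Rivera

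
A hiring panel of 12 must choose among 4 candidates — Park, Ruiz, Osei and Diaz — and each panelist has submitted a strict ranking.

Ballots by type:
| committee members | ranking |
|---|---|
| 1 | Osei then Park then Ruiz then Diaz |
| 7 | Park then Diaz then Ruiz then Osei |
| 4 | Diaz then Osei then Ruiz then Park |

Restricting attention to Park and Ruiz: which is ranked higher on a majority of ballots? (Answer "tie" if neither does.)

Park

Ballots ranking Park above Ruiz: 1 + 7 = 8.
Ballots ranking Ruiz above Park: 12 − 8 = 4.
Park wins the head-to-head 8–4.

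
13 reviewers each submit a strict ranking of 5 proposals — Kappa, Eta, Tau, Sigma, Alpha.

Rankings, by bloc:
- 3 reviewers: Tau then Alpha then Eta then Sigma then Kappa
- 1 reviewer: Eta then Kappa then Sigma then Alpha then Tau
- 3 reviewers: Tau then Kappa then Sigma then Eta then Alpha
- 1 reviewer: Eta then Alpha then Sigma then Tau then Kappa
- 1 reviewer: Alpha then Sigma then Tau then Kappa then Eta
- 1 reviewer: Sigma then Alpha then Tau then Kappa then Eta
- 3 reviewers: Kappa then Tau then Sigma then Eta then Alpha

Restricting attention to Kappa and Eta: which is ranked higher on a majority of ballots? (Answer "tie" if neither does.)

Ballots ranking Kappa above Eta: 3 + 1 + 1 + 3 = 8.
Ballots ranking Eta above Kappa: 13 − 8 = 5.
Kappa wins the head-to-head 8–5.

Kappa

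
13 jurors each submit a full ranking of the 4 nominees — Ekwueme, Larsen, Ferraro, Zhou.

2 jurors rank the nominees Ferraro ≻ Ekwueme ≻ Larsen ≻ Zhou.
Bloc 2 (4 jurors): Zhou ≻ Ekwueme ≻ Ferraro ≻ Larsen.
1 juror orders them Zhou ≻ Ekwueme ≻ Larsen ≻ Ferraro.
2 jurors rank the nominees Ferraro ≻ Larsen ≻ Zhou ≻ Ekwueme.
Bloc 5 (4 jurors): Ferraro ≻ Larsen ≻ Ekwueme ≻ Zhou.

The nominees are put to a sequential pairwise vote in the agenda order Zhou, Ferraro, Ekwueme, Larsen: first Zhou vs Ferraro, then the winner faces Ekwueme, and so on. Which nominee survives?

Ferraro

Round 1: Zhou vs Ferraro — 5–8, Ferraro advances.
Round 2: Ferraro vs Ekwueme — 8–5, Ferraro advances.
Round 3: Ferraro vs Larsen — 12–1, Ferraro advances.
The agenda winner is Ferraro.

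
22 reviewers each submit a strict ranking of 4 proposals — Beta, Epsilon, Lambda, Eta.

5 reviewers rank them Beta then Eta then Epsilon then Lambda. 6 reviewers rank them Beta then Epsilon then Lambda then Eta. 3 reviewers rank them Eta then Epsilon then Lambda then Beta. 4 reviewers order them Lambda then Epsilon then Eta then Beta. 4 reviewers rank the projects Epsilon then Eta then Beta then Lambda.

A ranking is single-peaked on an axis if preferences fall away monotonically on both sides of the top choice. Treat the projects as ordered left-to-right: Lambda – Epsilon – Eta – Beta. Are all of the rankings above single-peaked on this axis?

Axis positions: Lambda=1, Epsilon=2, Eta=3, Beta=4.
Cluster 1 (peak Beta at position 4): ranking walks positions 4-3-2-1, expanding outward from the peak — single-peaked.
Cluster 2: ranking walks positions 4-2-1-3; Epsilon is ranked above Eta even though Eta lies between Epsilon and the peak Beta on the axis — preferences dip and rise again. Not single-peaked.
Cluster 3 (peak Eta at position 3): ranking walks positions 3-2-1-4, expanding outward from the peak — single-peaked.
Cluster 4 (peak Lambda at position 1): ranking walks positions 1-2-3-4, expanding outward from the peak — single-peaked.
Cluster 5 (peak Epsilon at position 2): ranking walks positions 2-3-4-1, expanding outward from the peak — single-peaked.
Cluster 2 violates single-peakedness, so the profile is not single-peaked on this axis.

no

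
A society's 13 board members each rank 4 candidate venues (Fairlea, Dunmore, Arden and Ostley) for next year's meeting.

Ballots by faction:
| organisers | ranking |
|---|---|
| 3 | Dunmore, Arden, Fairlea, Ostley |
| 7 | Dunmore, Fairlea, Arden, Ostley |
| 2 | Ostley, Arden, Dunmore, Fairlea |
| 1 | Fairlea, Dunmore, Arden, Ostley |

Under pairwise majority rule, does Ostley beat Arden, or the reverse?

Ballots ranking Ostley above Arden: 2.
Ballots ranking Arden above Ostley: 13 − 2 = 11.
Arden wins the head-to-head 11–2.

Arden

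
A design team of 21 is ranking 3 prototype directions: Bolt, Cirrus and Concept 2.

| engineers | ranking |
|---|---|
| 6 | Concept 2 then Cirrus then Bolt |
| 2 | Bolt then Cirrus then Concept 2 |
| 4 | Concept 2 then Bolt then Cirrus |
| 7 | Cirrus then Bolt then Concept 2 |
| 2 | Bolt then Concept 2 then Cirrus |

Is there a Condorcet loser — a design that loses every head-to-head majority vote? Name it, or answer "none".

Head-to-head results (21 engineers):
Bolt vs Cirrus: Bolt preferred on 2+4+2 = 8 ballots; Cirrus wins 13–8.
Bolt vs Concept 2: 11 to 10, Bolt.
Cirrus–Concept 2: Concept 2 12–9.
Each design has at least one pairwise win (Bolt beats Concept 2; Cirrus beats Bolt; Concept 2 beats Cirrus) — no Condorcet loser.

none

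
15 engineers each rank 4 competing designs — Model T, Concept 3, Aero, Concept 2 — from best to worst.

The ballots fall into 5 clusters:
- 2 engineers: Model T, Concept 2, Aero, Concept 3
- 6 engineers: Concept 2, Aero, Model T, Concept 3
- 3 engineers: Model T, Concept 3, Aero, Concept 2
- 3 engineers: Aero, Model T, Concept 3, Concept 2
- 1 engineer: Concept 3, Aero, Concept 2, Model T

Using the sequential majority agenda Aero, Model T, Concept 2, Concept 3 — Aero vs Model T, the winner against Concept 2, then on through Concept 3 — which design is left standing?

Round 1: Aero vs Model T — 10–5, Aero advances.
Round 2: Aero vs Concept 2 — 7–8, Concept 2 advances.
Round 3: Concept 2 vs Concept 3 — 8–7, Concept 2 advances.
The agenda winner is Concept 2.

Concept 2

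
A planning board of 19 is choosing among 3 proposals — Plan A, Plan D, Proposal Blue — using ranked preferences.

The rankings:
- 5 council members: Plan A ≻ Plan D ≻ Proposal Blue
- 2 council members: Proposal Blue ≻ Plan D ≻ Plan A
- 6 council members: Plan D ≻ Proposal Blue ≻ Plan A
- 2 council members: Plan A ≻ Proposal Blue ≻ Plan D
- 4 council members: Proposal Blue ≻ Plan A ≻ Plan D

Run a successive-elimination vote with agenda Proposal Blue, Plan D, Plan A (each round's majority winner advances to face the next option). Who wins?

Round 1: Proposal Blue vs Plan D — 8–11, Plan D advances.
Round 2: Plan D vs Plan A — 8–11, Plan A advances.
Plan A survives the agenda.

Plan A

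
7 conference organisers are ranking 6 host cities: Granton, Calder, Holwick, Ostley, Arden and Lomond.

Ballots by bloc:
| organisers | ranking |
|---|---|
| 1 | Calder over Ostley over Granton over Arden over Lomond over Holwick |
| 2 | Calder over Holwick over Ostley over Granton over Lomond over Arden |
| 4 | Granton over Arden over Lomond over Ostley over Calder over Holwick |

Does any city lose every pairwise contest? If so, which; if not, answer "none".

Head-to-head results (7 organisers):
Granton vs Calder: 4 to 3, Granton.
Granton vs Holwick: Granton, 5–2.
Granton vs Ostley: Granton is ranked higher on 4 ballots, Ostley on 3. Granton wins 4–3.
Granton–Arden: Granton 7–0.
Granton vs Lomond: 7 to 0, Granton.
Calder vs Holwick: Calder wins 7–0.
Calder vs Ostley: Calder is ranked higher on 1+2 = 3 ballots, Ostley on 4. Ostley wins 4–3.
Calder vs Arden: 3 to 4, Arden.
Calder vs Lomond: Lomond, 4–3.
Holwick vs Ostley: 2 to 5, Ostley.
Holwick vs Arden: Holwick preferred on 2 ballots; Arden wins 5–2.
Holwick vs Lomond: 2 for Holwick, 5 for Lomond — Lomond by 5–2.
Ostley vs Arden: Arden, 4–3.
Ostley vs Lomond: 3 to 4, Lomond.
Arden–Lomond: Arden 5–2.
Holwick loses to every other city — it is the Condorcet loser.

Holwick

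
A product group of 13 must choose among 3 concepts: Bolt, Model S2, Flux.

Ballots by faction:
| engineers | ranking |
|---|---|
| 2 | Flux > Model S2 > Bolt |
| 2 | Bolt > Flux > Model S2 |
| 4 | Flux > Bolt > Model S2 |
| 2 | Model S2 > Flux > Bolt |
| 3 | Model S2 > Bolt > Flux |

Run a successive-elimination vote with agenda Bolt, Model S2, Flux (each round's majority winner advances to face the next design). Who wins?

Round 1: Bolt vs Model S2 — 6–7, Model S2 advances.
Round 2: Model S2 vs Flux — 5–8, Flux advances.
The agenda winner is Flux.

Flux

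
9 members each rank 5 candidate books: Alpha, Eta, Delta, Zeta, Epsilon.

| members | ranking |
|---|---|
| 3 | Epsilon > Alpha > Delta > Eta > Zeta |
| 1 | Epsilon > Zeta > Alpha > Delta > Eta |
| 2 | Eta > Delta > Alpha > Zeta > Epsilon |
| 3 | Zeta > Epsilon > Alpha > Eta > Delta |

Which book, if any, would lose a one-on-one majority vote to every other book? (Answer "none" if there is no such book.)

none

Pairwise majorities:
Alpha vs Eta: Alpha wins 7–2.
Alpha–Delta: Alpha 7–2.
Alpha vs Zeta: Alpha is ranked higher on 3+2 = 5 ballots, Zeta on 4. Alpha wins 5–4.
Alpha vs Epsilon: Epsilon, 7–2.
Eta vs Delta: Eta, 5–4.
Eta vs Zeta: Eta wins 5–4.
Eta vs Epsilon: 2 for Eta, 7 for Epsilon — Epsilon by 7–2.
Delta vs Zeta: Delta, 5–4.
Delta vs Epsilon: Epsilon wins 7–2.
Zeta–Epsilon: Zeta 5–4.
No book is winless: Alpha beats Eta; Eta beats Delta; Delta beats Zeta; Zeta beats Epsilon; Epsilon beats Alpha. There is no Condorcet loser.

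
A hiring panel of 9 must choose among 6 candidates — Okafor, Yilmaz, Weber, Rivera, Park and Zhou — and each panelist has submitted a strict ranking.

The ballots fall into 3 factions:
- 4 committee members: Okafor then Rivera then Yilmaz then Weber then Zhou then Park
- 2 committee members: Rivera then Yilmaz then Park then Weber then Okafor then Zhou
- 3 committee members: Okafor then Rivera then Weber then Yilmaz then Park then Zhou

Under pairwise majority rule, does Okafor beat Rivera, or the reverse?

Ballots ranking Okafor above Rivera: 4 + 3 = 7.
Ballots ranking Rivera above Okafor: 9 − 7 = 2.
Okafor wins the head-to-head 7–2.

Okafor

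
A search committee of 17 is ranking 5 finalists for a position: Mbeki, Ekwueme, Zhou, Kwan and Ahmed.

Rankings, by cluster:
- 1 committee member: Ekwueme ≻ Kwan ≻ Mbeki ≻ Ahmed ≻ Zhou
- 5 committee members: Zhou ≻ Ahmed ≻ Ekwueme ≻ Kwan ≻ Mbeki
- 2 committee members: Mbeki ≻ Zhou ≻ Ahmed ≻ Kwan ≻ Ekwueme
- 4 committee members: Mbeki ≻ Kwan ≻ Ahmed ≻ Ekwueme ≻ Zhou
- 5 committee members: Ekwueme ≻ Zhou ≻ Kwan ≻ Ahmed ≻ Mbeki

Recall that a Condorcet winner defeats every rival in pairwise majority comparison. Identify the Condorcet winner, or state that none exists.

Pairwise majorities:
Mbeki vs Ekwueme: Ekwueme, 11–6.
Mbeki vs Zhou: Zhou, 10–7.
Mbeki–Kwan: Kwan 11–6.
Mbeki vs Ahmed: Ahmed, 10–7.
Ekwueme vs Zhou: Ekwueme wins 10–7.
Ekwueme vs Kwan: Ekwueme wins 11–6.
Ekwueme vs Ahmed: Ahmed wins 11–6.
Zhou vs Kwan: Zhou wins 12–5.
Zhou–Ahmed: Zhou 12–5.
Kwan–Ahmed: Kwan 10–7.
Each candidate drops at least one matchup (Mbeki loses to Ekwueme; Ekwueme loses to Ahmed; Zhou loses to Ekwueme; Kwan loses to Ekwueme; Ahmed loses to Zhou); the cycle Ekwueme > Zhou > Ahmed > Ekwueme rules out a Condorcet winner.

none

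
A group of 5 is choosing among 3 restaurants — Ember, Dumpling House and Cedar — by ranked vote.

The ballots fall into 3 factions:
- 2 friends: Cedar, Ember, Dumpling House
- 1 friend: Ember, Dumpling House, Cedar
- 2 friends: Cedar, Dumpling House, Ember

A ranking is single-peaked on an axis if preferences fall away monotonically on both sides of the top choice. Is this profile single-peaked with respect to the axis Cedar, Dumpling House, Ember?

Axis positions: Cedar=1, Dumpling House=2, Ember=3.
Faction 1: ranking walks positions 1-3-2; Ember is ranked above Dumpling House even though Dumpling House lies between Ember and the peak Cedar on the axis — preferences dip and rise again. Not single-peaked.
Faction 2 (peak Ember at position 3): ranking walks positions 3-2-1, expanding outward from the peak — single-peaked.
Faction 3 (peak Cedar at position 1): ranking walks positions 1-2-3, expanding outward from the peak — single-peaked.
Faction 1 violates single-peakedness, so the profile is not single-peaked on this axis.

no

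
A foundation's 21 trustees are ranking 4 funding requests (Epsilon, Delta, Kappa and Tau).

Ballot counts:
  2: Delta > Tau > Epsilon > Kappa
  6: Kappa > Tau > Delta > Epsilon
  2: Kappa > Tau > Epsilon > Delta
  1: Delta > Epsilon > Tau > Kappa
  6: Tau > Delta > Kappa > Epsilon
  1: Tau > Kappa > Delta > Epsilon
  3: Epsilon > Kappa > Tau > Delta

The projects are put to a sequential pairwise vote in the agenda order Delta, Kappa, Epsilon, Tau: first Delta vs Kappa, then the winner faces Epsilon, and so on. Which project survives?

Round 1: Delta vs Kappa — 9–12, Kappa advances.
Round 2: Kappa vs Epsilon — 15–6, Kappa advances.
Round 3: Kappa vs Tau — 11–10, Kappa advances.
The agenda winner is Kappa.

Kappa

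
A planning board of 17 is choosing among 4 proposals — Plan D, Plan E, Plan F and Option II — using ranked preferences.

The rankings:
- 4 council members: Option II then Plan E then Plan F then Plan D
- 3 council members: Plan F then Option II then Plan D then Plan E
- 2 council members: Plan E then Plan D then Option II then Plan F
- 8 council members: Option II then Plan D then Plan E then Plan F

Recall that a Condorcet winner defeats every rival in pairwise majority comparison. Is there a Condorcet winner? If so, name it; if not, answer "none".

Option II

Head-to-head results (17 council members):
Plan D vs Plan E: Plan D, 11–6.
Plan D–Plan F: Plan D 10–7.
Plan D vs Option II: Option II, 15–2.
Plan E–Plan F: Plan E 14–3.
Plan E–Option II: Option II 15–2.
Plan F–Option II: Option II 14–3.
Only Option II has no losses; Option II is the Condorcet winner.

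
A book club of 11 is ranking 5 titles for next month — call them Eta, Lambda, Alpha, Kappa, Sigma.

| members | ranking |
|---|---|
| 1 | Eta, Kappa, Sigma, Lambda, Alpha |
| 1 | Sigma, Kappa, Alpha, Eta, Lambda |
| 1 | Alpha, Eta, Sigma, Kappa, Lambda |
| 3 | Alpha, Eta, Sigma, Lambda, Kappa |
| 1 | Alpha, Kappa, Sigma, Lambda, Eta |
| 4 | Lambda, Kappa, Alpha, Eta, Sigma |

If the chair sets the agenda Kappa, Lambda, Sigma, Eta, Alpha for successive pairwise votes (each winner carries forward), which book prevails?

Round 1: Kappa vs Lambda — 4–7, Lambda advances.
Round 2: Lambda vs Sigma — 4–7, Sigma advances.
Round 3: Sigma vs Eta — 2–9, Eta advances.
Round 4: Eta vs Alpha — 1–10, Alpha advances.
Alpha survives the agenda.

Alpha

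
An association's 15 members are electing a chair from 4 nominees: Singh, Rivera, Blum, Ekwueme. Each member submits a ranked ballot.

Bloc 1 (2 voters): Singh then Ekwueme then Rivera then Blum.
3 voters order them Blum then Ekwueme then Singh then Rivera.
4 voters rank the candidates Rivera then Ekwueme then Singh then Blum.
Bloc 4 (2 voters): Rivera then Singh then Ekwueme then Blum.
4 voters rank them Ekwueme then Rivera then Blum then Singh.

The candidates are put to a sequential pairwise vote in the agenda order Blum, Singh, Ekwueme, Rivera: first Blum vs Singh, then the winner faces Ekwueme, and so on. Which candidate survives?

Ekwueme

Round 1: Blum vs Singh — 7–8, Singh advances.
Round 2: Singh vs Ekwueme — 4–11, Ekwueme advances.
Round 3: Ekwueme vs Rivera — 9–6, Ekwueme advances.
The agenda winner is Ekwueme.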